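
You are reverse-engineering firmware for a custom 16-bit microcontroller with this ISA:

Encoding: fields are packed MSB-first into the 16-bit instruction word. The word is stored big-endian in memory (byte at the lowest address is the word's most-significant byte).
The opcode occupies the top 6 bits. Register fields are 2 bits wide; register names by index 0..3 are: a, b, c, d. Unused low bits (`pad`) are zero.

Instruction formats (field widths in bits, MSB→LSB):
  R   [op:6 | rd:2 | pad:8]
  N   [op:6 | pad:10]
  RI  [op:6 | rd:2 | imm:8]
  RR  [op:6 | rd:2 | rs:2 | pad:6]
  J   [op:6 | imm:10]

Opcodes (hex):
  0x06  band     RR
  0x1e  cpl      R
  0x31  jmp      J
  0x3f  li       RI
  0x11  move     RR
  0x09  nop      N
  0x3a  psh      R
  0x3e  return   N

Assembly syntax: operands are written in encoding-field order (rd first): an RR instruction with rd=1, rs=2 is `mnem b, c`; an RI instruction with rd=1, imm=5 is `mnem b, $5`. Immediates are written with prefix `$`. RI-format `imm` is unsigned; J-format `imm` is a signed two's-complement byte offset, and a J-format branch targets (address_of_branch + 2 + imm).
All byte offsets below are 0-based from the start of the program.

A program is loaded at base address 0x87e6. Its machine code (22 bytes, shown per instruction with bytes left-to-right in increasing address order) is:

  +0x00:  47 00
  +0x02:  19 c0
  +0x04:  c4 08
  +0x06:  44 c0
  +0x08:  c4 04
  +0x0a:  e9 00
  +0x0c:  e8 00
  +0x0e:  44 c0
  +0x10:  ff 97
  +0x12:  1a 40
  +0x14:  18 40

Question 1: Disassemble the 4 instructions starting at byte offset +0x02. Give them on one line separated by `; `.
band b, d; jmp $8; move a, d; jmp $4

[02] 19 c0 → 0x19c0
  opcode bits[15:10]=0x6: band/RR
  rd@[9:8]=0x1 ⇒ b
  rs@[7:6]=0x3 ⇒ d
[04] c4 08 → 0xc408
  opcode bits[15:10]=0x31: jmp/J
  imm@[9:0]=0x8 ⇒ $8
[06] 44 c0 → 0x44c0
  opcode bits[15:10]=0x11: move/RR
  rd@[9:8]=0x0 ⇒ a
  rs@[7:6]=0x3 ⇒ d
[08] c4 04 → 0xc404
  opcode bits[15:10]=0x31: jmp/J
  imm@[9:0]=0x4 ⇒ $4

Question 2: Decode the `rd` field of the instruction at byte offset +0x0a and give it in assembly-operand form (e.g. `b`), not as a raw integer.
@+0a  big-endian(e9 00) = 0xe900
  opcode bits[15:10]=0x3a: psh/R
  [9:8] rd=1 = b

b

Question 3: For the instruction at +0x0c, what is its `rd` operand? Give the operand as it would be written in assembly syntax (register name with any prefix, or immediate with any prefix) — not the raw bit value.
a

[0c] e8 00 → 0xe800
  opcode bits[15:10]=0x3a: psh/R
  rd@[9:8]=0x0 ⇒ a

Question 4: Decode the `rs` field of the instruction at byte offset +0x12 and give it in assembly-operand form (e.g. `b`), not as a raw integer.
off 0x12: read 1a 40 as big → 0x1a40
  op=0x1a40>>10=0x6 ⇒ band (RR)
  [9:8] rd=2 = c
  [7:6] rs=1 = b

b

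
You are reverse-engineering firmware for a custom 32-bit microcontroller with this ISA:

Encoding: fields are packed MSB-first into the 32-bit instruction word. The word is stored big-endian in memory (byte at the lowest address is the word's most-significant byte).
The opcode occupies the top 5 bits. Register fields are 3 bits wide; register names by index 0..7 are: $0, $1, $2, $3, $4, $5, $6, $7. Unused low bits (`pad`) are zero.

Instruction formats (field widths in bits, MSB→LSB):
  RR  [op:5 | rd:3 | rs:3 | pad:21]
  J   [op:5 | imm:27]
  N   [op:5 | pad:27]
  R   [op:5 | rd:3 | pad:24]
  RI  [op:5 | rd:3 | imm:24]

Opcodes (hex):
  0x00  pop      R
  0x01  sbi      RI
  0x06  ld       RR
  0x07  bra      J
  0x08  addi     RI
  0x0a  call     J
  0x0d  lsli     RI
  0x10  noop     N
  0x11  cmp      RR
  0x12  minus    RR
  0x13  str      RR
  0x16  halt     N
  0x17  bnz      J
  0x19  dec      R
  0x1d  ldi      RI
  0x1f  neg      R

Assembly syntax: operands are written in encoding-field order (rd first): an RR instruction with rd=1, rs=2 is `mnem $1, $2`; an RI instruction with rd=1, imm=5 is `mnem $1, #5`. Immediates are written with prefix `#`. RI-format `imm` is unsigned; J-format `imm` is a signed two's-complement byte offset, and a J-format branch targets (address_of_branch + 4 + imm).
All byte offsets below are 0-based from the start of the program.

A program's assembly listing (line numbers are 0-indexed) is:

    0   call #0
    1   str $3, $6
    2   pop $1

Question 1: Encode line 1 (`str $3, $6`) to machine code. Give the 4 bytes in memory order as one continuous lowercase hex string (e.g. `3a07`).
9bc00000

1. str fields op=0x13:5|rd=3:3|rs=6:3|pad=0:21 → word 9bc00000h → 9b c0 00 00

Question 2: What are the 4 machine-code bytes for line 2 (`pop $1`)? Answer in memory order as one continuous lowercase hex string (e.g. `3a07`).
01000000

line 2 (pop): pack op=0x0:5|rd=1:3|pad=0:24 = 0x01000000; big→ 01 00 00 00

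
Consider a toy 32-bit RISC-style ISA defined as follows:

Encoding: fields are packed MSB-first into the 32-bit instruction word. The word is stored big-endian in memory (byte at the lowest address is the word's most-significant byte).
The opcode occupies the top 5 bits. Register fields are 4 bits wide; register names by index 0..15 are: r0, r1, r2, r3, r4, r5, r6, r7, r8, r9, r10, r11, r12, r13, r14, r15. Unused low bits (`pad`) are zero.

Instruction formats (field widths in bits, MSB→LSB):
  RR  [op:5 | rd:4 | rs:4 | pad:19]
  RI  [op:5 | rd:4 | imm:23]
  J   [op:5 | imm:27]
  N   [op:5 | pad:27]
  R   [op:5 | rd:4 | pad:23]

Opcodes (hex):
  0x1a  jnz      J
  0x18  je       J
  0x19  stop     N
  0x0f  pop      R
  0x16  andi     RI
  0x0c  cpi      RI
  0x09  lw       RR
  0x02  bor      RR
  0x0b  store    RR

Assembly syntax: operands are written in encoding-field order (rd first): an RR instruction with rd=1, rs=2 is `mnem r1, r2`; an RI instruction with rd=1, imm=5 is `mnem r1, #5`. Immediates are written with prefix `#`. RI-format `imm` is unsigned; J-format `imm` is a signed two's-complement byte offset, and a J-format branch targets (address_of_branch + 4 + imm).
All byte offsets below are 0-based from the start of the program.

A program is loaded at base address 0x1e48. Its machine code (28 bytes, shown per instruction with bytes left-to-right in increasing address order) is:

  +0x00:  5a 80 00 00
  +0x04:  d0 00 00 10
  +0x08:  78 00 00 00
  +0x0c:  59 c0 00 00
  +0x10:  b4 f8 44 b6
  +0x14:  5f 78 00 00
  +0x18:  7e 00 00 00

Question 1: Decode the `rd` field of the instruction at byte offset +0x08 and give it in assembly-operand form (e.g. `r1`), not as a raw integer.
[08] 78 00 00 00 → 0x78000000
  op=0x78000000>>27=0xf ⇒ pop (R)
  [26:23] rd=0 = r0

r0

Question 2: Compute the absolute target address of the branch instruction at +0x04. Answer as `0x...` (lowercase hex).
0x1e60

@+04  big-endian(d0 00 00 10) = 0xd0000010
  top 5b → 0x1a → jnz [J]
  imm: (w>>0)&0x7ffffff=0x10 → #16
  target = base 0x1e48 + off 0x04 + 4 + imm 16 = 0x1e60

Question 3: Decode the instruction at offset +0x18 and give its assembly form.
pop r12

+0x18: 7e 00 00 00 ⇒ word 0x7e000000 (big)
  op=0x7e000000>>27=0xf ⇒ pop (R)
  rd@[26:23]=0xc ⇒ r12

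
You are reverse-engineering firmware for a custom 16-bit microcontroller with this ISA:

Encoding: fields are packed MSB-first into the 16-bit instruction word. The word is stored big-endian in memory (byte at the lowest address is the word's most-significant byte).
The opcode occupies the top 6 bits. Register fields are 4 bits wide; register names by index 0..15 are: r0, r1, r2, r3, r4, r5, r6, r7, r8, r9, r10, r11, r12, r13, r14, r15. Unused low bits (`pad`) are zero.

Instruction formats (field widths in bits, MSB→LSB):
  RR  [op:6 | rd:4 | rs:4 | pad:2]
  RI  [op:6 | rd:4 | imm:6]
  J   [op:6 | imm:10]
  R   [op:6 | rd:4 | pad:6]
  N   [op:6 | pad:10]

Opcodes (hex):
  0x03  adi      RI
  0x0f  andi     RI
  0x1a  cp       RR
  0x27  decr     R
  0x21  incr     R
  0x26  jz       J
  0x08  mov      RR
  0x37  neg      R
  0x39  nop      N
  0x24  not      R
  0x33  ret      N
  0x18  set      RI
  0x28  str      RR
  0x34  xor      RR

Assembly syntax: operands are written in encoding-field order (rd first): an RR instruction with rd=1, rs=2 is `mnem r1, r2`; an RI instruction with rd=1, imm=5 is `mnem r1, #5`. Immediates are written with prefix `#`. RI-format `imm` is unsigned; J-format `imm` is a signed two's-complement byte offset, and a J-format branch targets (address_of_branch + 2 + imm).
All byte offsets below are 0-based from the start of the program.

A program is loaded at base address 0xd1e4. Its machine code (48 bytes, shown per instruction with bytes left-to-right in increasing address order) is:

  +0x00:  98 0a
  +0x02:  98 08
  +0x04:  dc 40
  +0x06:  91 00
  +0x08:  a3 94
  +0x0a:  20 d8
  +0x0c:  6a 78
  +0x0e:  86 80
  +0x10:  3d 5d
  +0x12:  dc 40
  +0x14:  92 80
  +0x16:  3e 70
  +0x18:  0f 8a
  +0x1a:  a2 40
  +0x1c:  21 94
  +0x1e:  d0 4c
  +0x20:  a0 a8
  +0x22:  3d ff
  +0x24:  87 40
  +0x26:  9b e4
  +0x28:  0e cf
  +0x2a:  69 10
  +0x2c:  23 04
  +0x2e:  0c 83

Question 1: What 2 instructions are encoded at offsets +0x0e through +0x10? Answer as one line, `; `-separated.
incr r10; andi r5, #29

@+0e  big-endian(86 80) = 0x8680
  opcode bits[15:10]=0x21: incr/R
  rd: (w>>6)&0xf=0xa → r10
@+10  big-endian(3d 5d) = 0x3d5d
  opcode bits[15:10]=0xf: andi/RI
  rd: (w>>6)&0xf=0x5 → r5
  imm: (w>>0)&0x3f=0x1d → #29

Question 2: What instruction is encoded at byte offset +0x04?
neg r1

+0x04: dc 40 ⇒ word 0xdc40 (big)
  opcode bits[15:10]=0x37: neg/R
  [9:6] rd=1 = r1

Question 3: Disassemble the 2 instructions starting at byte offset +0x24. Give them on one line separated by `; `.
incr r13; jz #-28

@+24  big-endian(87 40) = 0x8740
  op=0x8740>>10=0x21 ⇒ incr (R)
  rd: (w>>6)&0xf=0xd → r13
@+26  big-endian(9b e4) = 0x9be4
  op=0x9be4>>10=0x26 ⇒ jz (J)
  imm: (w>>0)&0x3ff=0x3e4 (s10→-28) → #-28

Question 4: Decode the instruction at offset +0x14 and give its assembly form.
+0x14: 92 80 ⇒ word 0x9280 (big)
  opcode bits[15:10]=0x24: not/R
  [9:6] rd=10 = r10

not r10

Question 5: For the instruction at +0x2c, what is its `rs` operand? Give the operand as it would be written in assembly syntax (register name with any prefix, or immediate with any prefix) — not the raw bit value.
r1

+0x2c: 23 04 ⇒ word 0x2304 (big)
  op=0x2304>>10=0x8 ⇒ mov (RR)
  rd: (w>>6)&0xf=0xc → r12
  rs: (w>>2)&0xf=0x1 → r1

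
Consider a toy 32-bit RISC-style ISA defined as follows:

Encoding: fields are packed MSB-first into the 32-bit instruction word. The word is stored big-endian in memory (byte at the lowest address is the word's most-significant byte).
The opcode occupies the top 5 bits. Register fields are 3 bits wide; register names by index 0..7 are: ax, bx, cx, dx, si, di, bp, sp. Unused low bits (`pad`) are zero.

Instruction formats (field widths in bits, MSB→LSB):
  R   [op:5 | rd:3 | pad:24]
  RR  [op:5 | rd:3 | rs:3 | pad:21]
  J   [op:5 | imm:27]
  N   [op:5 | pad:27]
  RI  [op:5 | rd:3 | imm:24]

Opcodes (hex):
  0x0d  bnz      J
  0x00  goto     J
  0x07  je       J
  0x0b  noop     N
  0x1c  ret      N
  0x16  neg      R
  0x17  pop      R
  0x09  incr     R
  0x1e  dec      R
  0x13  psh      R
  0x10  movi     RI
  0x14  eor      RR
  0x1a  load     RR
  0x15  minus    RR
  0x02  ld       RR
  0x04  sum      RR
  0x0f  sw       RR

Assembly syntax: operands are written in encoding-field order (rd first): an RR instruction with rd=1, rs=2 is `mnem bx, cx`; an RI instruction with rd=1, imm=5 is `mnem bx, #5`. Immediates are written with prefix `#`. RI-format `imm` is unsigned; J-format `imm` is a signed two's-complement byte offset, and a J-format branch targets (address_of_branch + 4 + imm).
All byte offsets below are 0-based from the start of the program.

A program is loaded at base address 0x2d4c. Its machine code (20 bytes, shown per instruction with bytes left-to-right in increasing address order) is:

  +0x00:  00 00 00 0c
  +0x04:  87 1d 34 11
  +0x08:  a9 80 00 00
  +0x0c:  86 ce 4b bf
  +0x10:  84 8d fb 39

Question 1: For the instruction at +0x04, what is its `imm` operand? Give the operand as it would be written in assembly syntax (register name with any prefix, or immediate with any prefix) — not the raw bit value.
+0x04: 87 1d 34 11 ⇒ word 0x871d3411 (big)
  opcode bits[31:27]=0x10: movi/RI
  rd@[26:24]=0x7 ⇒ sp
  imm@[23:0]=0x1d3411 ⇒ #1913873

#1913873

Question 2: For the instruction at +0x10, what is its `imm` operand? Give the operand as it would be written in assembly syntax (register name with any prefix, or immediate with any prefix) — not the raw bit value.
#9304889

[10] 84 8d fb 39 → 0x848dfb39
  top 5b → 0x10 → movi [RI]
  [26:24] rd=4 = si
  [23:0] imm=9304889 = #9304889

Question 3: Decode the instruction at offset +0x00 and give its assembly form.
goto #12

[00] 00 00 00 0c → 0x0000000c
  opcode bits[31:27]=0x0: goto/J
  [26:0] imm=12 = #12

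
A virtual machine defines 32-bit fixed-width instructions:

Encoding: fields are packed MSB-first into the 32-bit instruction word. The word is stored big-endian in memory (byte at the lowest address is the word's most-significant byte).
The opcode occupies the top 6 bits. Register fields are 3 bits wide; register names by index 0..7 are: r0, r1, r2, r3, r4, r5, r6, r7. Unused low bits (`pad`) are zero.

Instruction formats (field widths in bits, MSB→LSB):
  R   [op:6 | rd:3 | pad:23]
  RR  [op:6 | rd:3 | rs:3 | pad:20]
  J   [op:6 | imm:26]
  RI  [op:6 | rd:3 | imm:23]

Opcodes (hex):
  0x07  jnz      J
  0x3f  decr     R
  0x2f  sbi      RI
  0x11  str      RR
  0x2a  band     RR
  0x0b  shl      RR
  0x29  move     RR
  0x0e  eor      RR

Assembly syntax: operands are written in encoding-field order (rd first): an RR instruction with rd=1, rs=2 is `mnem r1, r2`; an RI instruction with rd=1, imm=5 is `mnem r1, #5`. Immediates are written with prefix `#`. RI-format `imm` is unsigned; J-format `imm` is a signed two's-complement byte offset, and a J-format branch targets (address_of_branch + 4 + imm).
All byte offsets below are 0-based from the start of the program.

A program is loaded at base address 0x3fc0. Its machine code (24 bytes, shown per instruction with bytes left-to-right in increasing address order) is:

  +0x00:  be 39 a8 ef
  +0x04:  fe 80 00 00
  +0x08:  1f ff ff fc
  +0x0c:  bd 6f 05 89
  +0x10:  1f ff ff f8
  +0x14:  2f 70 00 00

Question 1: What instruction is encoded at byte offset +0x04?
+0x04: fe 80 00 00 ⇒ word 0xfe800000 (big)
  opcode bits[31:26]=0x3f: decr/R
  rd: (w>>23)&0x7=0x5 → r5

decr r5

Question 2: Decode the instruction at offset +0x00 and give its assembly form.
sbi r4, #3778799

off 0x00: read be 39 a8 ef as big → 0xbe39a8ef
  op=0xbe39a8ef>>26=0x2f ⇒ sbi (RI)
  rd@[25:23]=0x4 ⇒ r4
  imm@[22:0]=0x39a8ef ⇒ #3778799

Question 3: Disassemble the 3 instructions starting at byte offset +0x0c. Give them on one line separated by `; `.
off 0x0c: read bd 6f 05 89 as big → 0xbd6f0589
  op=0xbd6f0589>>26=0x2f ⇒ sbi (RI)
  rd@[25:23]=0x2 ⇒ r2
  imm@[22:0]=0x6f0589 ⇒ #7275913
off 0x10: read 1f ff ff f8 as big → 0x1ffffff8
  op=0x1ffffff8>>26=0x7 ⇒ jnz (J)
  imm@[25:0]=0x3fffff8 (s26→-8) ⇒ #-8
off 0x14: read 2f 70 00 00 as big → 0x2f700000
  op=0x2f700000>>26=0xb ⇒ shl (RR)
  rd@[25:23]=0x6 ⇒ r6
  rs@[22:20]=0x7 ⇒ r7

sbi r2, #7275913; jnz #-8; shl r6, r7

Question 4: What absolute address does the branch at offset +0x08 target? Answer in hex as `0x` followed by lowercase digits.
0x3fc8

@+08  big-endian(1f ff ff fc) = 0x1ffffffc
  top 6b → 0x7 → jnz [J]
  imm: (w>>0)&0x3ffffff=0x3fffffc (s26→-4) → #-4
  target = base 0x3fc0 + off 0x08 + 4 + imm -4 = 0x3fc8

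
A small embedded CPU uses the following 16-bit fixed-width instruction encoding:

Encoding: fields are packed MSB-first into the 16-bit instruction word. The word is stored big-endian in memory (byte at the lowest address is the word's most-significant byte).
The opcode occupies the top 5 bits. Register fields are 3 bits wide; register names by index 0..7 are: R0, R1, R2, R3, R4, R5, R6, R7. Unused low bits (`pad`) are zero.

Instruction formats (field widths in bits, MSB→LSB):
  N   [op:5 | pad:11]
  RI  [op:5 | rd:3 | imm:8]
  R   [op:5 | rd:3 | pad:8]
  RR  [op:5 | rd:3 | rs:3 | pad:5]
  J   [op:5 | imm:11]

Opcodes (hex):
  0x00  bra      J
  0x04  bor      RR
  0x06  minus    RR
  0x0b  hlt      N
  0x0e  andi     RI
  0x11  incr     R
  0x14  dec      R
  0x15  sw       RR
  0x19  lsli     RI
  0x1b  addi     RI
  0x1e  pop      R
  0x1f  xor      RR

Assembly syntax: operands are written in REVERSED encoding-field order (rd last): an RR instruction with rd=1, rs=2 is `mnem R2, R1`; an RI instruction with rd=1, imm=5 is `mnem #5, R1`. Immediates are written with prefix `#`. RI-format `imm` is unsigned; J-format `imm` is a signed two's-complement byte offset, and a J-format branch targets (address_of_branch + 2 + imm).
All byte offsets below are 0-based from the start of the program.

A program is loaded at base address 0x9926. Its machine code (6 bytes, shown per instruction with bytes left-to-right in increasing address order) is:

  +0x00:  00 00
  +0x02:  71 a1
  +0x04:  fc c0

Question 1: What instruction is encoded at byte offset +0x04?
@+04  big-endian(fc c0) = 0xfcc0
  opcode bits[15:11]=0x1f: xor/RR
  rd: (w>>8)&0x7=0x4 → R4
  rs: (w>>5)&0x7=0x6 → R6

xor R6, R4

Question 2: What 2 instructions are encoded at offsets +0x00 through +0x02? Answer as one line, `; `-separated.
@+00  big-endian(00 00) = 0x0000
  op=0x0000>>11=0x0 ⇒ bra (J)
  imm@[10:0]=0x0 ⇒ #0
@+02  big-endian(71 a1) = 0x71a1
  op=0x71a1>>11=0xe ⇒ andi (RI)
  rd@[10:8]=0x1 ⇒ R1
  imm@[7:0]=0xa1 ⇒ #161

bra #0; andi #161, R1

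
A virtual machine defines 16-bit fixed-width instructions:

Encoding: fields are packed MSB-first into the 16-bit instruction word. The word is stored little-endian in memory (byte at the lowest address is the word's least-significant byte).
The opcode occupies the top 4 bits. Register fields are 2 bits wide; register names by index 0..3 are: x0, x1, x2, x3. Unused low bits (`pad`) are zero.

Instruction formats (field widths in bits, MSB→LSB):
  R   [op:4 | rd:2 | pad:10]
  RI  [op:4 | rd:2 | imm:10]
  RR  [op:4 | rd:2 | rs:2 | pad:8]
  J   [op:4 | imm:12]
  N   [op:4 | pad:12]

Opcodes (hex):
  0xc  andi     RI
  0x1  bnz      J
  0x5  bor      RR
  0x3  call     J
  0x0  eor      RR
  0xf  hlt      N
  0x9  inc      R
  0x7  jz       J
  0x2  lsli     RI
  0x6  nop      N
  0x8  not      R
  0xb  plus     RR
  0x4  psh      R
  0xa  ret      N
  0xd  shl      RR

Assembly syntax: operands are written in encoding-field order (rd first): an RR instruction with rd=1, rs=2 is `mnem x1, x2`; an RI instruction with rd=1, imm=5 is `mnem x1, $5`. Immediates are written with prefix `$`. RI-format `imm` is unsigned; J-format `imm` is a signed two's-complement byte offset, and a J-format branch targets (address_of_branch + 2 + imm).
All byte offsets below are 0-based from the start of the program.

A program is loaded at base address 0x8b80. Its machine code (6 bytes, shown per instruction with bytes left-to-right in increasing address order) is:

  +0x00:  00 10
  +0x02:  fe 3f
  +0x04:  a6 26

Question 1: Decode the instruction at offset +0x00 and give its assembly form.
+0x00: 00 10 ⇒ word 0x1000 (little)
  top 4b → 0x1 → bnz [J]
  imm: (w>>0)&0xfff=0x0 → $0

bnz $0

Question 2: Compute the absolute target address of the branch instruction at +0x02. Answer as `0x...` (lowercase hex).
[02] fe 3f → 0x3ffe
  op=0x3ffe>>12=0x3 ⇒ call (J)
  imm: (w>>0)&0xfff=0xffe (s12→-2) → $-2
  target = base 0x8b80 + off 0x02 + 2 + imm -2 = 0x8b82

0x8b82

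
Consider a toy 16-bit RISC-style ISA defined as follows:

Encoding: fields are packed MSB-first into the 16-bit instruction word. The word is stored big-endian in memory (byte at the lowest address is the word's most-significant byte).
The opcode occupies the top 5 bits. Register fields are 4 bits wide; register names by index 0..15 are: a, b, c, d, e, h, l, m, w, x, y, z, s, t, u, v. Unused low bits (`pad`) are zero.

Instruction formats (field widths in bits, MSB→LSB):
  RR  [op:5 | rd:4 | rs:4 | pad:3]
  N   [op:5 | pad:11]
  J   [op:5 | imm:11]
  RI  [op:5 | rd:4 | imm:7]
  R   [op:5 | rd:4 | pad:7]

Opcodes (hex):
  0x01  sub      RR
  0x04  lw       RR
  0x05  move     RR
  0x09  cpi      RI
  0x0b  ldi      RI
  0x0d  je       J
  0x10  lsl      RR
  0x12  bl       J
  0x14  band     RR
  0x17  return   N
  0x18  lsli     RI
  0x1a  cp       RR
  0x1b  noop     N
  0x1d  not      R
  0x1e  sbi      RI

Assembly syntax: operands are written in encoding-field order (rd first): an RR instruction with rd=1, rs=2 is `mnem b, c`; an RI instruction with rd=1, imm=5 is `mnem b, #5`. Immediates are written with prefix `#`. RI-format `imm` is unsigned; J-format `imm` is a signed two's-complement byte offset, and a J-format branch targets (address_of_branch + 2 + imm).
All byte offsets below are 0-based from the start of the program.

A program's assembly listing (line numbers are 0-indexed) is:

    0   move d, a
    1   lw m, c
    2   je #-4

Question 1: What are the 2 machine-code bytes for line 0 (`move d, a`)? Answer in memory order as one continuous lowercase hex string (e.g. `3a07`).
0. move fields op=0x5:5|rd=3:4|rs=0:4|pad=0:3 → word 2980h → 29 80

2980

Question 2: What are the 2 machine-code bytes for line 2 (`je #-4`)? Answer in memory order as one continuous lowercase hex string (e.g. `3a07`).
line 2 (je): pack op=0xd:5|imm=-4:11 = 0x6ffc; big→ 6f fc

6ffc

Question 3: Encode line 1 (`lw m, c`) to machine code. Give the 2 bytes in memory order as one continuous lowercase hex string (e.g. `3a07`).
2390

1. lw fields op=0x4:5|rd=7:4|rs=2:4|pad=0:3 → word 2390h → 23 90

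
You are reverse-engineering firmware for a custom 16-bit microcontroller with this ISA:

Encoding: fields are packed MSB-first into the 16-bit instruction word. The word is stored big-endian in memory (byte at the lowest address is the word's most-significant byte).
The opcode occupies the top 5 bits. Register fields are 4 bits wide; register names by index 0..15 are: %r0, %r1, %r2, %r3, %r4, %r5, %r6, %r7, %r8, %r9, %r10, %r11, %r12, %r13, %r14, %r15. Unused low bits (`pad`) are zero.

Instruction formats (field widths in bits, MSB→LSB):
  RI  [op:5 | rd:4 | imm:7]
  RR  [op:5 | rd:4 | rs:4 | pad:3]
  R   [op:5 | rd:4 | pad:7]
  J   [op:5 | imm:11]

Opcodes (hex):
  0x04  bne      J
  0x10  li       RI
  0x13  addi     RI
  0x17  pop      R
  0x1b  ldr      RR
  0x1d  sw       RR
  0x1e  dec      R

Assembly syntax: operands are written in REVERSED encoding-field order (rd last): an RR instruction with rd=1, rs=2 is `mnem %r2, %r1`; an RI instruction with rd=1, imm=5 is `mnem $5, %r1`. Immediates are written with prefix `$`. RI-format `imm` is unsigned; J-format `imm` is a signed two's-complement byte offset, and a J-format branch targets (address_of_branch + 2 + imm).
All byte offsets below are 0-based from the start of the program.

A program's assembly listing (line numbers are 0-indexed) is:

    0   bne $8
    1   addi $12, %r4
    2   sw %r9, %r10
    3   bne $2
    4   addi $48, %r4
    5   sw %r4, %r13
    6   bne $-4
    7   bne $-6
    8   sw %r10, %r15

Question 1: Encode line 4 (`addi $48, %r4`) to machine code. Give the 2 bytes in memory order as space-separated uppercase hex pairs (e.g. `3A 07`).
L4: addi op=0x13:5|rd=4:4|imm=48:7 ⇒ 0x9a30 ⇒ big 9a 30

9A 30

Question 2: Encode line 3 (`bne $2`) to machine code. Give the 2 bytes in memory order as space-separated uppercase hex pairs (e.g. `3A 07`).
line 3 (bne): pack op=0x4:5|imm=2:11 = 0x2002; big→ 20 02

20 02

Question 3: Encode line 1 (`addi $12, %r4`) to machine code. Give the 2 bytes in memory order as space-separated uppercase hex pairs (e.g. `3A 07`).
9A 0C

1. addi fields op=0x13:5|rd=4:4|imm=12:7 → word 9a0ch → 9a 0c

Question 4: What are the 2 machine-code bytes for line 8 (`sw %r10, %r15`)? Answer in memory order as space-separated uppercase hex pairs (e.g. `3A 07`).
L8: sw op=0x1d:5|rd=15:4|rs=10:4|pad=0:3 ⇒ 0xefd0 ⇒ big ef d0

EF D0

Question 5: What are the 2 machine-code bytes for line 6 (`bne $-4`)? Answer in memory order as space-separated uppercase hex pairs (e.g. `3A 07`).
6. bne fields op=0x4:5|imm=-4:11 → word 27fch → 27 fc

27 FC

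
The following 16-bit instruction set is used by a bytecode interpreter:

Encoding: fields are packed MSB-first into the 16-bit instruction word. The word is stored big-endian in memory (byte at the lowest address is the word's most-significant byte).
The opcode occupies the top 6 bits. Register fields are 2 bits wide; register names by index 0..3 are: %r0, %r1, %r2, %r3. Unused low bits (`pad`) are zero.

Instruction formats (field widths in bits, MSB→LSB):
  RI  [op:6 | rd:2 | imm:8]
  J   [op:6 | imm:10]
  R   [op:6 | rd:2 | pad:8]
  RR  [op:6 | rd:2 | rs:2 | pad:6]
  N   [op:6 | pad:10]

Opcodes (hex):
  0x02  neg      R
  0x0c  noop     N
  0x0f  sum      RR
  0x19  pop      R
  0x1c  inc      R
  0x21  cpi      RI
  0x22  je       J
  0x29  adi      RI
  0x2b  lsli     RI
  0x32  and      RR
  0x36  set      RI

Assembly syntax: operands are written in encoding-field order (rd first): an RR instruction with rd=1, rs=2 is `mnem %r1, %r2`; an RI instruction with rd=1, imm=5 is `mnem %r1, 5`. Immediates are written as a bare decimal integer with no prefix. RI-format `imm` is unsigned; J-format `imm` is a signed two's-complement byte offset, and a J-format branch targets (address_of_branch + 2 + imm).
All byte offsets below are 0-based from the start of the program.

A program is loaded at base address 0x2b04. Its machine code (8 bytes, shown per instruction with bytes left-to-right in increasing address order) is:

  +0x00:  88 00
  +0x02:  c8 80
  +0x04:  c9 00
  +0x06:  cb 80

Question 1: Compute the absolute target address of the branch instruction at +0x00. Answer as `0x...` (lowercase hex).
+0x00: 88 00 ⇒ word 0x8800 (big)
  top 6b → 0x22 → je [J]
  imm@[9:0]=0x0 ⇒ 0
  target = base 0x2b04 + off 0x00 + 2 + imm 0 = 0x2b06

0x2b06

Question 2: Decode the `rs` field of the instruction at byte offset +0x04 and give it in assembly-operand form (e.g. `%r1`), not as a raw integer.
[04] c9 00 → 0xc900
  opcode bits[15:10]=0x32: and/RR
  [9:8] rd=1 = %r1
  [7:6] rs=0 = %r0

%r0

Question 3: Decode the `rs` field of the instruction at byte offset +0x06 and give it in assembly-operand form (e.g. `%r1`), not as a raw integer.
%r2

[06] cb 80 → 0xcb80
  top 6b → 0x32 → and [RR]
  rd@[9:8]=0x3 ⇒ %r3
  rs@[7:6]=0x2 ⇒ %r2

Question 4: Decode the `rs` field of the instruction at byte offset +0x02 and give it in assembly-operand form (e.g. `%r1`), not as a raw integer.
%r2

[02] c8 80 → 0xc880
  op=0xc880>>10=0x32 ⇒ and (RR)
  rd: (w>>8)&0x3=0x0 → %r0
  rs: (w>>6)&0x3=0x2 → %r2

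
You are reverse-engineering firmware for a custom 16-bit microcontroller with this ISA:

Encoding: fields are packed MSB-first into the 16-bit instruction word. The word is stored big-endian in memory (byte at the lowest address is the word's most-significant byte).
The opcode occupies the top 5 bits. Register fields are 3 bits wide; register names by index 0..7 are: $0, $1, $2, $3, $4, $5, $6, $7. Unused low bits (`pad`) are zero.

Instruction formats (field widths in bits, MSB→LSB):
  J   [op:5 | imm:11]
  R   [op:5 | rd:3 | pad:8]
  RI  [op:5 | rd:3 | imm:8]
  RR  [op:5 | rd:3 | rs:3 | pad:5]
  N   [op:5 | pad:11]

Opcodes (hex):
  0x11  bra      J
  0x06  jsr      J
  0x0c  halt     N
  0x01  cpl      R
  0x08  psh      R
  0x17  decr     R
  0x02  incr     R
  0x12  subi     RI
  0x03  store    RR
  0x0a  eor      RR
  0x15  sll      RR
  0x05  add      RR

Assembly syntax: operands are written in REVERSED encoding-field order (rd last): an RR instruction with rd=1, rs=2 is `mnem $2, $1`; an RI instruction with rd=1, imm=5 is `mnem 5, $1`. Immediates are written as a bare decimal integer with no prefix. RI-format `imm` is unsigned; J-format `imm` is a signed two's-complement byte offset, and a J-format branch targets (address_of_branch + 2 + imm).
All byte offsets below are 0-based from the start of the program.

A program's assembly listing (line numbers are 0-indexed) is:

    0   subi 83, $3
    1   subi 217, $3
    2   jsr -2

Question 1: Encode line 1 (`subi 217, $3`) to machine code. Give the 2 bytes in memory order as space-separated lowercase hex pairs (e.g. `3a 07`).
93 d9

1. subi fields op=0x12:5|rd=3:3|imm=217:8 → word 93d9h → 93 d9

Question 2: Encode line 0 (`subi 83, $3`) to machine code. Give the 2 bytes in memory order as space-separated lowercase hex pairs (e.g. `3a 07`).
L0: subi op=0x12:5|rd=3:3|imm=83:8 ⇒ 0x9353 ⇒ big 93 53

93 53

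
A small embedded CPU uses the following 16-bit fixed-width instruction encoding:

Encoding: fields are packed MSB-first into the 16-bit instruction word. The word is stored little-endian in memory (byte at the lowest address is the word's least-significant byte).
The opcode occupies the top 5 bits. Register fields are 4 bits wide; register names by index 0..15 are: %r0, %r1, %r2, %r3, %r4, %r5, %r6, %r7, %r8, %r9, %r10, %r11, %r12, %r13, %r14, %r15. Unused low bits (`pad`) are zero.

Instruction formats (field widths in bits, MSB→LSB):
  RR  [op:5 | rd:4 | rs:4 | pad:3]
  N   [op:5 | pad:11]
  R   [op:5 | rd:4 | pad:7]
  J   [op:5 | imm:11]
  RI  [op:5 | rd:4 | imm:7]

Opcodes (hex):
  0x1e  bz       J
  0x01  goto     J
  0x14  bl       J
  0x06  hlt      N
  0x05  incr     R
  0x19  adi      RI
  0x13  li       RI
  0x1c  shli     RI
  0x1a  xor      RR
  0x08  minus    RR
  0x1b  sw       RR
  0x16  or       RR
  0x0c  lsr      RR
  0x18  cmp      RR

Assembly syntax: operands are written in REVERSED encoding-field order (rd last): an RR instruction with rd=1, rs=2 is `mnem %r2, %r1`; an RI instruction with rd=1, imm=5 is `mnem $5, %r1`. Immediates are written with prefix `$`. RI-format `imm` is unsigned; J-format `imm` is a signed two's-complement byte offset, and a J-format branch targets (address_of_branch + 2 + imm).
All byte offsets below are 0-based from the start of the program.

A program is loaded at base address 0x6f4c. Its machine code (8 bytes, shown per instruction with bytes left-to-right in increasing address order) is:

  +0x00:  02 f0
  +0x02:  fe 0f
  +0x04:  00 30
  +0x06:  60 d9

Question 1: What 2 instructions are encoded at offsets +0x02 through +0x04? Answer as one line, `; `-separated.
+0x02: fe 0f ⇒ word 0x0ffe (little)
  op=0x0ffe>>11=0x1 ⇒ goto (J)
  [10:0] imm=2046 (s11→-2) = $-2
+0x04: 00 30 ⇒ word 0x3000 (little)
  op=0x3000>>11=0x6 ⇒ hlt (N)

goto $-2; hlt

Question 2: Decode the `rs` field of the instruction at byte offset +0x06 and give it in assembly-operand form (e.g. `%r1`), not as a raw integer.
%r12

@+06  little-endian(60 d9) = 0xd960
  op=0xd960>>11=0x1b ⇒ sw (RR)
  [10:7] rd=2 = %r2
  [6:3] rs=12 = %r12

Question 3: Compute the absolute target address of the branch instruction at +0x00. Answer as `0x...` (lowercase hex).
0x6f50

@+00  little-endian(02 f0) = 0xf002
  opcode bits[15:11]=0x1e: bz/J
  imm: (w>>0)&0x7ff=0x2 → $2
  target = base 0x6f4c + off 0x00 + 2 + imm 2 = 0x6f50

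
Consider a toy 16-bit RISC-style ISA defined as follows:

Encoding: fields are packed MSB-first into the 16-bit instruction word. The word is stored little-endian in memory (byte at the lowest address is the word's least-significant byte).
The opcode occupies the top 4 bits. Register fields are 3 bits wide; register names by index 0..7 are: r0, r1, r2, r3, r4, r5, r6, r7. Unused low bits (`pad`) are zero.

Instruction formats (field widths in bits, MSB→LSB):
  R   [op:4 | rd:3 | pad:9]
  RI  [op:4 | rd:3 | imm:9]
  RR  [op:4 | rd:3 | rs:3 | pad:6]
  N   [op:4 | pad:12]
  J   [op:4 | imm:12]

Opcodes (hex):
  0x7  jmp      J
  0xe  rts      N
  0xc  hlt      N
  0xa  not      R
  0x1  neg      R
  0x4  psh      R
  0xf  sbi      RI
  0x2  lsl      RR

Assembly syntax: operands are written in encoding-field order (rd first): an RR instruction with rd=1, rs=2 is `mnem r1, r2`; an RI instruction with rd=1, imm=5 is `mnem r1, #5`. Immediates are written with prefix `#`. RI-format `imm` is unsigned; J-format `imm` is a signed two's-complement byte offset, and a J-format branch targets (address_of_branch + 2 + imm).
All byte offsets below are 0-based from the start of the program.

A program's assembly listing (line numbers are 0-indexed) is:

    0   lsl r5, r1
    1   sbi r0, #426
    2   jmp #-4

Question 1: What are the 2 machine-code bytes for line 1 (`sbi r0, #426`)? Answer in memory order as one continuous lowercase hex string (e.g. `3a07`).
1. sbi fields op=0xf:4|rd=0:3|imm=426:9 → word f1aah → aa f1

aaf1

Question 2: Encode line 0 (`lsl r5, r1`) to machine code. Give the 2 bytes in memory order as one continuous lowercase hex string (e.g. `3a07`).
line 0 (lsl): pack op=0x2:4|rd=5:3|rs=1:3|pad=0:6 = 0x2a40; little→ 40 2a

402a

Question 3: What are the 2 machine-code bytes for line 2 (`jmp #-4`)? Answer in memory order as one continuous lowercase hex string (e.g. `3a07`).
line 2 (jmp): pack op=0x7:4|imm=-4:12 = 0x7ffc; little→ fc 7f

fc7f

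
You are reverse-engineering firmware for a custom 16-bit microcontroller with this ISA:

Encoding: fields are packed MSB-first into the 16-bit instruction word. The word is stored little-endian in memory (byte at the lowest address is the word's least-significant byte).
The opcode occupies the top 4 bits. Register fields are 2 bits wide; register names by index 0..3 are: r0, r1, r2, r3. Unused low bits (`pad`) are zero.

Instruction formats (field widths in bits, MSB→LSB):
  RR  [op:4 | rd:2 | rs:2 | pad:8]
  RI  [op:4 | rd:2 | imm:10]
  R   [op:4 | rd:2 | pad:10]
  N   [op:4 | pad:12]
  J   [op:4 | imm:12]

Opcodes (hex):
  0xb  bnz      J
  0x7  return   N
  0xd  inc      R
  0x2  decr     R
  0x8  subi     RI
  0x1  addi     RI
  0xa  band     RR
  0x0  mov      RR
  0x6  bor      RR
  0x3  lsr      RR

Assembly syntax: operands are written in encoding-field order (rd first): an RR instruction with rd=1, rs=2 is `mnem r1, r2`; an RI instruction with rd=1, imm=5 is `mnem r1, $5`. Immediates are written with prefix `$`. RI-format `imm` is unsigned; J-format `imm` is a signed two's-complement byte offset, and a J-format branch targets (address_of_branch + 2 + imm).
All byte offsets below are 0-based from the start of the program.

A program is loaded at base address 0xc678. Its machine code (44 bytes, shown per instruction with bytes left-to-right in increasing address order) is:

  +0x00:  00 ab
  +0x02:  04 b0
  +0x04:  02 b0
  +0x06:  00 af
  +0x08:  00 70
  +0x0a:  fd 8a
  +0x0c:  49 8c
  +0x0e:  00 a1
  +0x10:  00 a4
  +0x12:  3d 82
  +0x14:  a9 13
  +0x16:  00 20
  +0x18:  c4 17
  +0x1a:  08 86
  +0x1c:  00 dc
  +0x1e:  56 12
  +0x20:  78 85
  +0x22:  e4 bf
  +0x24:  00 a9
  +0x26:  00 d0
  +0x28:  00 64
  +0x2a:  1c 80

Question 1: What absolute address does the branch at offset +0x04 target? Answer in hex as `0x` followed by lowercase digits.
@+04  little-endian(02 b0) = 0xb002
  op=0xb002>>12=0xb ⇒ bnz (J)
  imm@[11:0]=0x2 ⇒ $2
  target = base 0xc678 + off 0x04 + 2 + imm 2 = 0xc680

0xc680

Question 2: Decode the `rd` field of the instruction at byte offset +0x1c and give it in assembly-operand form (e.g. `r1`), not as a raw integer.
off 0x1c: read 00 dc as little → 0xdc00
  top 4b → 0xd → inc [R]
  rd: (w>>10)&0x3=0x3 → r3

r3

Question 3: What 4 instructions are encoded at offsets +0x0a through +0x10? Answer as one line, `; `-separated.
+0x0a: fd 8a ⇒ word 0x8afd (little)
  opcode bits[15:12]=0x8: subi/RI
  rd@[11:10]=0x2 ⇒ r2
  imm@[9:0]=0x2fd ⇒ $765
+0x0c: 49 8c ⇒ word 0x8c49 (little)
  opcode bits[15:12]=0x8: subi/RI
  rd@[11:10]=0x3 ⇒ r3
  imm@[9:0]=0x49 ⇒ $73
+0x0e: 00 a1 ⇒ word 0xa100 (little)
  opcode bits[15:12]=0xa: band/RR
  rd@[11:10]=0x0 ⇒ r0
  rs@[9:8]=0x1 ⇒ r1
+0x10: 00 a4 ⇒ word 0xa400 (little)
  opcode bits[15:12]=0xa: band/RR
  rd@[11:10]=0x1 ⇒ r1
  rs@[9:8]=0x0 ⇒ r0

subi r2, $765; subi r3, $73; band r0, r1; band r1, r0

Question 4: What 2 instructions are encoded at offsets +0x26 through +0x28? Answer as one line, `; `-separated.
+0x26: 00 d0 ⇒ word 0xd000 (little)
  op=0xd000>>12=0xd ⇒ inc (R)
  rd@[11:10]=0x0 ⇒ r0
+0x28: 00 64 ⇒ word 0x6400 (little)
  op=0x6400>>12=0x6 ⇒ bor (RR)
  rd@[11:10]=0x1 ⇒ r1
  rs@[9:8]=0x0 ⇒ r0

inc r0; bor r1, r0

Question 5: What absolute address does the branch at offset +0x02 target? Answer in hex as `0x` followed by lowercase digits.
0xc680

off 0x02: read 04 b0 as little → 0xb004
  opcode bits[15:12]=0xb: bnz/J
  imm: (w>>0)&0xfff=0x4 → $4
  target = base 0xc678 + off 0x02 + 2 + imm 4 = 0xc680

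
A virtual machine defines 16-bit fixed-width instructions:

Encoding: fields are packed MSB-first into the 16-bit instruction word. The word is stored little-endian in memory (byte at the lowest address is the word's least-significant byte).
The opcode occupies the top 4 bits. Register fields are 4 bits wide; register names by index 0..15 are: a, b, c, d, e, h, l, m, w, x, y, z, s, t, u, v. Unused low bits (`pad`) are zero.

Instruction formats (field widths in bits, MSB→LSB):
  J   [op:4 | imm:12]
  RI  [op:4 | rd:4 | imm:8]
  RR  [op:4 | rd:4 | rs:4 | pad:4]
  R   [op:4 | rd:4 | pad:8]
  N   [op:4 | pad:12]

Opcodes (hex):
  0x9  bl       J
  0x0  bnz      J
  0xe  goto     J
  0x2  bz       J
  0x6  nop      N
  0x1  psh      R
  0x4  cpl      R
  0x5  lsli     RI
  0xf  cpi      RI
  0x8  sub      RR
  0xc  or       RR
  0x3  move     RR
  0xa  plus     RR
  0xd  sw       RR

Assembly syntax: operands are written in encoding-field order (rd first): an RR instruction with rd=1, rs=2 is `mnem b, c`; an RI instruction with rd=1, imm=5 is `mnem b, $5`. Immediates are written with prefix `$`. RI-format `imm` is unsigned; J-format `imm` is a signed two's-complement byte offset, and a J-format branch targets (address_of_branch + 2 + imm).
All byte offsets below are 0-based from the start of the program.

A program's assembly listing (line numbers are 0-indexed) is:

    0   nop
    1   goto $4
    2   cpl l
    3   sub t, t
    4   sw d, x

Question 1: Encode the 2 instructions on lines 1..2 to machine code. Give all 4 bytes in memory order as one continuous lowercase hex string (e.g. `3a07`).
04e00046

L1: goto op=0xe:4|imm=4:12 ⇒ 0xe004 ⇒ little 04 e0
L2: cpl op=0x4:4|rd=6:4|pad=0:8 ⇒ 0x4600 ⇒ little 00 46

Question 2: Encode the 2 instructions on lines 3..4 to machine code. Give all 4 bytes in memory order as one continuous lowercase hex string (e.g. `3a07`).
line 3 (sub): pack op=0x8:4|rd=13:4|rs=13:4|pad=0:4 = 0x8dd0; little→ d0 8d
line 4 (sw): pack op=0xd:4|rd=3:4|rs=9:4|pad=0:4 = 0xd390; little→ 90 d3

d08d90d3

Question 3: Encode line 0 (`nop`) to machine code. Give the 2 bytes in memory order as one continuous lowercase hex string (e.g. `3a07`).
L0: nop op=0x6:4|pad=0:12 ⇒ 0x6000 ⇒ little 00 60

0060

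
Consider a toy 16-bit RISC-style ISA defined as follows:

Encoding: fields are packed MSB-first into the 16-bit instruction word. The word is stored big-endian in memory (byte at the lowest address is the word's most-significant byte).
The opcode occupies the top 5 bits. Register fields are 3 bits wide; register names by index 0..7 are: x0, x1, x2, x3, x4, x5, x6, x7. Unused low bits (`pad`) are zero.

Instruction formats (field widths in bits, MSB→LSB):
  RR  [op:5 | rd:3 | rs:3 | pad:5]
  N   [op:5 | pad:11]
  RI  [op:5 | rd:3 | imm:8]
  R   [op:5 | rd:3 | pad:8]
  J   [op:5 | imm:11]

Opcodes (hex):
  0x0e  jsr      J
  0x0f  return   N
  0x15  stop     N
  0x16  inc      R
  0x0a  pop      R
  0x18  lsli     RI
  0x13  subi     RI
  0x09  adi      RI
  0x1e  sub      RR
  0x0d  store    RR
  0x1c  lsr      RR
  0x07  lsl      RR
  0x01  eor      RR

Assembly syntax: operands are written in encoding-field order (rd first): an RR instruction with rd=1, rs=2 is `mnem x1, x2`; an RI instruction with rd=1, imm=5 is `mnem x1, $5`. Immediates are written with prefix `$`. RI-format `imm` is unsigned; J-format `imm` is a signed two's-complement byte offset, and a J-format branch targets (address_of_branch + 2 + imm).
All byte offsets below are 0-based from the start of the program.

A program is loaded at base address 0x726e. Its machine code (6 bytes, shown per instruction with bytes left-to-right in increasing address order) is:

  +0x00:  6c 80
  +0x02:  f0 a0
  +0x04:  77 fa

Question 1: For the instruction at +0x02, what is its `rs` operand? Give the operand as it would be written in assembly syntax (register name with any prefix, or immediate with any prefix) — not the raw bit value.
x5

+0x02: f0 a0 ⇒ word 0xf0a0 (big)
  top 5b → 0x1e → sub [RR]
  rd@[10:8]=0x0 ⇒ x0
  rs@[7:5]=0x5 ⇒ x5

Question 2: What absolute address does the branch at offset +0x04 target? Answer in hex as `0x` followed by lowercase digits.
@+04  big-endian(77 fa) = 0x77fa
  top 5b → 0xe → jsr [J]
  imm@[10:0]=0x7fa (s11→-6) ⇒ $-6
  target = base 0x726e + off 0x04 + 2 + imm -6 = 0x726e

0x726e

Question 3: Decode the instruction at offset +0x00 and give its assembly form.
store x4, x4

+0x00: 6c 80 ⇒ word 0x6c80 (big)
  op=0x6c80>>11=0xd ⇒ store (RR)
  rd@[10:8]=0x4 ⇒ x4
  rs@[7:5]=0x4 ⇒ x4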